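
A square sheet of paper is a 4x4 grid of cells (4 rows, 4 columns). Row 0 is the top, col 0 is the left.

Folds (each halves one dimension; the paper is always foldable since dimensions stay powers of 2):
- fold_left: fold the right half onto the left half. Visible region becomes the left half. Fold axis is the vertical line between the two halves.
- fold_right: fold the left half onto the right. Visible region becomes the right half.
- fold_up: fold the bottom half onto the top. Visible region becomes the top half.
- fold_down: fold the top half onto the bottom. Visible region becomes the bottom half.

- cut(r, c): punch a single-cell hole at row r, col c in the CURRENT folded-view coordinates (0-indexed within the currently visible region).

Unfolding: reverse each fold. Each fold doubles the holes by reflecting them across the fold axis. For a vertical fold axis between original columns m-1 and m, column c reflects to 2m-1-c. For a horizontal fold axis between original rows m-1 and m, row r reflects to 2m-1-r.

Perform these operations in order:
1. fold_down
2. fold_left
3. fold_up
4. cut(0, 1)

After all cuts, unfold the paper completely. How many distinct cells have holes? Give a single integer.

Answer: 8

Derivation:
Op 1 fold_down: fold axis h@2; visible region now rows[2,4) x cols[0,4) = 2x4
Op 2 fold_left: fold axis v@2; visible region now rows[2,4) x cols[0,2) = 2x2
Op 3 fold_up: fold axis h@3; visible region now rows[2,3) x cols[0,2) = 1x2
Op 4 cut(0, 1): punch at orig (2,1); cuts so far [(2, 1)]; region rows[2,3) x cols[0,2) = 1x2
Unfold 1 (reflect across h@3): 2 holes -> [(2, 1), (3, 1)]
Unfold 2 (reflect across v@2): 4 holes -> [(2, 1), (2, 2), (3, 1), (3, 2)]
Unfold 3 (reflect across h@2): 8 holes -> [(0, 1), (0, 2), (1, 1), (1, 2), (2, 1), (2, 2), (3, 1), (3, 2)]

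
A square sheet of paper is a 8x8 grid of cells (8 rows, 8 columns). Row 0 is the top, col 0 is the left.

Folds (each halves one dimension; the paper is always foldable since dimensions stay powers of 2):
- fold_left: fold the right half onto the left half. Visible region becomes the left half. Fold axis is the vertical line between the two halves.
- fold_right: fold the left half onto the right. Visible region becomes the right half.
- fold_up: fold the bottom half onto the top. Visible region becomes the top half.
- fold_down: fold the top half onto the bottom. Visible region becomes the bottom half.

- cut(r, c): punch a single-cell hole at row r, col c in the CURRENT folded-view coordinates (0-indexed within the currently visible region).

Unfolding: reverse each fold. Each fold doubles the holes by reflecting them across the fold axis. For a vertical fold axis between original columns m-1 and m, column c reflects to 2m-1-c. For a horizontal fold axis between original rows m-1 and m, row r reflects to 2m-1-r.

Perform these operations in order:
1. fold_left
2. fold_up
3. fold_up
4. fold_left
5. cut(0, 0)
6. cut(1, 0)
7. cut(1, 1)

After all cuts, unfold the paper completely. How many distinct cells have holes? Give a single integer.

Answer: 48

Derivation:
Op 1 fold_left: fold axis v@4; visible region now rows[0,8) x cols[0,4) = 8x4
Op 2 fold_up: fold axis h@4; visible region now rows[0,4) x cols[0,4) = 4x4
Op 3 fold_up: fold axis h@2; visible region now rows[0,2) x cols[0,4) = 2x4
Op 4 fold_left: fold axis v@2; visible region now rows[0,2) x cols[0,2) = 2x2
Op 5 cut(0, 0): punch at orig (0,0); cuts so far [(0, 0)]; region rows[0,2) x cols[0,2) = 2x2
Op 6 cut(1, 0): punch at orig (1,0); cuts so far [(0, 0), (1, 0)]; region rows[0,2) x cols[0,2) = 2x2
Op 7 cut(1, 1): punch at orig (1,1); cuts so far [(0, 0), (1, 0), (1, 1)]; region rows[0,2) x cols[0,2) = 2x2
Unfold 1 (reflect across v@2): 6 holes -> [(0, 0), (0, 3), (1, 0), (1, 1), (1, 2), (1, 3)]
Unfold 2 (reflect across h@2): 12 holes -> [(0, 0), (0, 3), (1, 0), (1, 1), (1, 2), (1, 3), (2, 0), (2, 1), (2, 2), (2, 3), (3, 0), (3, 3)]
Unfold 3 (reflect across h@4): 24 holes -> [(0, 0), (0, 3), (1, 0), (1, 1), (1, 2), (1, 3), (2, 0), (2, 1), (2, 2), (2, 3), (3, 0), (3, 3), (4, 0), (4, 3), (5, 0), (5, 1), (5, 2), (5, 3), (6, 0), (6, 1), (6, 2), (6, 3), (7, 0), (7, 3)]
Unfold 4 (reflect across v@4): 48 holes -> [(0, 0), (0, 3), (0, 4), (0, 7), (1, 0), (1, 1), (1, 2), (1, 3), (1, 4), (1, 5), (1, 6), (1, 7), (2, 0), (2, 1), (2, 2), (2, 3), (2, 4), (2, 5), (2, 6), (2, 7), (3, 0), (3, 3), (3, 4), (3, 7), (4, 0), (4, 3), (4, 4), (4, 7), (5, 0), (5, 1), (5, 2), (5, 3), (5, 4), (5, 5), (5, 6), (5, 7), (6, 0), (6, 1), (6, 2), (6, 3), (6, 4), (6, 5), (6, 6), (6, 7), (7, 0), (7, 3), (7, 4), (7, 7)]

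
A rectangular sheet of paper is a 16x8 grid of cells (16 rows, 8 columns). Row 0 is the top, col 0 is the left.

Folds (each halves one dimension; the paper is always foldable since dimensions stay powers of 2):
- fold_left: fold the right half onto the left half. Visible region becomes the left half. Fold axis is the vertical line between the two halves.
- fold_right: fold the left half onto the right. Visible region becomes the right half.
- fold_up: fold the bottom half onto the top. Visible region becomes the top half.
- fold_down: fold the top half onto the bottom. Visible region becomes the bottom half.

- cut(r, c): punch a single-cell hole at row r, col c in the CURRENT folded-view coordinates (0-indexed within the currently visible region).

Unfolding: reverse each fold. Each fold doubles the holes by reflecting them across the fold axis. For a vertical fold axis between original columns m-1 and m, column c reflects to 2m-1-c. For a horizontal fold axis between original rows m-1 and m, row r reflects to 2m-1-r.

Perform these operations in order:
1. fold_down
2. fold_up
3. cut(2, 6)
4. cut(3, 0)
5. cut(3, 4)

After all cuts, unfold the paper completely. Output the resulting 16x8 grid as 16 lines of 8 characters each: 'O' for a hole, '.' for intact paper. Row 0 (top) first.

Answer: ........
........
......O.
O...O...
O...O...
......O.
........
........
........
........
......O.
O...O...
O...O...
......O.
........
........

Derivation:
Op 1 fold_down: fold axis h@8; visible region now rows[8,16) x cols[0,8) = 8x8
Op 2 fold_up: fold axis h@12; visible region now rows[8,12) x cols[0,8) = 4x8
Op 3 cut(2, 6): punch at orig (10,6); cuts so far [(10, 6)]; region rows[8,12) x cols[0,8) = 4x8
Op 4 cut(3, 0): punch at orig (11,0); cuts so far [(10, 6), (11, 0)]; region rows[8,12) x cols[0,8) = 4x8
Op 5 cut(3, 4): punch at orig (11,4); cuts so far [(10, 6), (11, 0), (11, 4)]; region rows[8,12) x cols[0,8) = 4x8
Unfold 1 (reflect across h@12): 6 holes -> [(10, 6), (11, 0), (11, 4), (12, 0), (12, 4), (13, 6)]
Unfold 2 (reflect across h@8): 12 holes -> [(2, 6), (3, 0), (3, 4), (4, 0), (4, 4), (5, 6), (10, 6), (11, 0), (11, 4), (12, 0), (12, 4), (13, 6)]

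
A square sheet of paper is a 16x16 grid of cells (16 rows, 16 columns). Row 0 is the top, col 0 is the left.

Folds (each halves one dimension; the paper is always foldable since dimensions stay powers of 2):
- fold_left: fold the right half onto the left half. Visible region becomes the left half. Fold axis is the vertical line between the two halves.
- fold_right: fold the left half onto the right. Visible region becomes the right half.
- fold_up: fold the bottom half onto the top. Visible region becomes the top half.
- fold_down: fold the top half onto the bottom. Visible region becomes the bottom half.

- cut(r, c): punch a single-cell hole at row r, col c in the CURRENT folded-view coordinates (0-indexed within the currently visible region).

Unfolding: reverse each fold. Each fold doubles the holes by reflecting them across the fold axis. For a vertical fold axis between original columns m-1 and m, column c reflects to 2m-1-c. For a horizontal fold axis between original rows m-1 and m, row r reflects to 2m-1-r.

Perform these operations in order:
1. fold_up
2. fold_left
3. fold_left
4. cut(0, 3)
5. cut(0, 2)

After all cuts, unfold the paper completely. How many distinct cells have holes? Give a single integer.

Op 1 fold_up: fold axis h@8; visible region now rows[0,8) x cols[0,16) = 8x16
Op 2 fold_left: fold axis v@8; visible region now rows[0,8) x cols[0,8) = 8x8
Op 3 fold_left: fold axis v@4; visible region now rows[0,8) x cols[0,4) = 8x4
Op 4 cut(0, 3): punch at orig (0,3); cuts so far [(0, 3)]; region rows[0,8) x cols[0,4) = 8x4
Op 5 cut(0, 2): punch at orig (0,2); cuts so far [(0, 2), (0, 3)]; region rows[0,8) x cols[0,4) = 8x4
Unfold 1 (reflect across v@4): 4 holes -> [(0, 2), (0, 3), (0, 4), (0, 5)]
Unfold 2 (reflect across v@8): 8 holes -> [(0, 2), (0, 3), (0, 4), (0, 5), (0, 10), (0, 11), (0, 12), (0, 13)]
Unfold 3 (reflect across h@8): 16 holes -> [(0, 2), (0, 3), (0, 4), (0, 5), (0, 10), (0, 11), (0, 12), (0, 13), (15, 2), (15, 3), (15, 4), (15, 5), (15, 10), (15, 11), (15, 12), (15, 13)]

Answer: 16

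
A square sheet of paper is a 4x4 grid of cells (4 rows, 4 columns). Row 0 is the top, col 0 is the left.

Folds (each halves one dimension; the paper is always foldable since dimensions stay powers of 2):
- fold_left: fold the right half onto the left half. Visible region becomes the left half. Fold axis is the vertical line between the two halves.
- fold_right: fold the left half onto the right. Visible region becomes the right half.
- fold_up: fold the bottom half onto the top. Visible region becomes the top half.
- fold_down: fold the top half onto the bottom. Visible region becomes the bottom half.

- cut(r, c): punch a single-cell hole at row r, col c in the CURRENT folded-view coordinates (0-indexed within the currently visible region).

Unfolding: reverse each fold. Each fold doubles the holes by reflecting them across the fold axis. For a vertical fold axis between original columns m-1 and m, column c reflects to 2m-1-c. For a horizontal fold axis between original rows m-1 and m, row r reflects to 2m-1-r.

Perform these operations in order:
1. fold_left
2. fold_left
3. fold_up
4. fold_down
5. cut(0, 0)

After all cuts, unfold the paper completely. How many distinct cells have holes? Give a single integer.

Op 1 fold_left: fold axis v@2; visible region now rows[0,4) x cols[0,2) = 4x2
Op 2 fold_left: fold axis v@1; visible region now rows[0,4) x cols[0,1) = 4x1
Op 3 fold_up: fold axis h@2; visible region now rows[0,2) x cols[0,1) = 2x1
Op 4 fold_down: fold axis h@1; visible region now rows[1,2) x cols[0,1) = 1x1
Op 5 cut(0, 0): punch at orig (1,0); cuts so far [(1, 0)]; region rows[1,2) x cols[0,1) = 1x1
Unfold 1 (reflect across h@1): 2 holes -> [(0, 0), (1, 0)]
Unfold 2 (reflect across h@2): 4 holes -> [(0, 0), (1, 0), (2, 0), (3, 0)]
Unfold 3 (reflect across v@1): 8 holes -> [(0, 0), (0, 1), (1, 0), (1, 1), (2, 0), (2, 1), (3, 0), (3, 1)]
Unfold 4 (reflect across v@2): 16 holes -> [(0, 0), (0, 1), (0, 2), (0, 3), (1, 0), (1, 1), (1, 2), (1, 3), (2, 0), (2, 1), (2, 2), (2, 3), (3, 0), (3, 1), (3, 2), (3, 3)]

Answer: 16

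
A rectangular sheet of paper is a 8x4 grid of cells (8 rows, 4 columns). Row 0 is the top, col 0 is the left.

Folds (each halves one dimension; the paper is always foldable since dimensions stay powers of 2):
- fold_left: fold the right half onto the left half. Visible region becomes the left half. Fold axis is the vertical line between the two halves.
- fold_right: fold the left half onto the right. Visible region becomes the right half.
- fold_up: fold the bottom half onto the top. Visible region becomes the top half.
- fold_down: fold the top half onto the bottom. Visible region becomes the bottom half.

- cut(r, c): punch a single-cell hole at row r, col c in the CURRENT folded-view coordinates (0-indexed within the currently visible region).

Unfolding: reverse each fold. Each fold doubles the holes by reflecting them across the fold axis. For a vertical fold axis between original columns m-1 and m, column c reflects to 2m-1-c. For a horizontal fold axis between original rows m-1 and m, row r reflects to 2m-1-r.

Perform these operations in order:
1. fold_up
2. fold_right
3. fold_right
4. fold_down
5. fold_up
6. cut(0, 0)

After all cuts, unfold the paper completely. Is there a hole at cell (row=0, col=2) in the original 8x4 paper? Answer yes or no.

Answer: yes

Derivation:
Op 1 fold_up: fold axis h@4; visible region now rows[0,4) x cols[0,4) = 4x4
Op 2 fold_right: fold axis v@2; visible region now rows[0,4) x cols[2,4) = 4x2
Op 3 fold_right: fold axis v@3; visible region now rows[0,4) x cols[3,4) = 4x1
Op 4 fold_down: fold axis h@2; visible region now rows[2,4) x cols[3,4) = 2x1
Op 5 fold_up: fold axis h@3; visible region now rows[2,3) x cols[3,4) = 1x1
Op 6 cut(0, 0): punch at orig (2,3); cuts so far [(2, 3)]; region rows[2,3) x cols[3,4) = 1x1
Unfold 1 (reflect across h@3): 2 holes -> [(2, 3), (3, 3)]
Unfold 2 (reflect across h@2): 4 holes -> [(0, 3), (1, 3), (2, 3), (3, 3)]
Unfold 3 (reflect across v@3): 8 holes -> [(0, 2), (0, 3), (1, 2), (1, 3), (2, 2), (2, 3), (3, 2), (3, 3)]
Unfold 4 (reflect across v@2): 16 holes -> [(0, 0), (0, 1), (0, 2), (0, 3), (1, 0), (1, 1), (1, 2), (1, 3), (2, 0), (2, 1), (2, 2), (2, 3), (3, 0), (3, 1), (3, 2), (3, 3)]
Unfold 5 (reflect across h@4): 32 holes -> [(0, 0), (0, 1), (0, 2), (0, 3), (1, 0), (1, 1), (1, 2), (1, 3), (2, 0), (2, 1), (2, 2), (2, 3), (3, 0), (3, 1), (3, 2), (3, 3), (4, 0), (4, 1), (4, 2), (4, 3), (5, 0), (5, 1), (5, 2), (5, 3), (6, 0), (6, 1), (6, 2), (6, 3), (7, 0), (7, 1), (7, 2), (7, 3)]
Holes: [(0, 0), (0, 1), (0, 2), (0, 3), (1, 0), (1, 1), (1, 2), (1, 3), (2, 0), (2, 1), (2, 2), (2, 3), (3, 0), (3, 1), (3, 2), (3, 3), (4, 0), (4, 1), (4, 2), (4, 3), (5, 0), (5, 1), (5, 2), (5, 3), (6, 0), (6, 1), (6, 2), (6, 3), (7, 0), (7, 1), (7, 2), (7, 3)]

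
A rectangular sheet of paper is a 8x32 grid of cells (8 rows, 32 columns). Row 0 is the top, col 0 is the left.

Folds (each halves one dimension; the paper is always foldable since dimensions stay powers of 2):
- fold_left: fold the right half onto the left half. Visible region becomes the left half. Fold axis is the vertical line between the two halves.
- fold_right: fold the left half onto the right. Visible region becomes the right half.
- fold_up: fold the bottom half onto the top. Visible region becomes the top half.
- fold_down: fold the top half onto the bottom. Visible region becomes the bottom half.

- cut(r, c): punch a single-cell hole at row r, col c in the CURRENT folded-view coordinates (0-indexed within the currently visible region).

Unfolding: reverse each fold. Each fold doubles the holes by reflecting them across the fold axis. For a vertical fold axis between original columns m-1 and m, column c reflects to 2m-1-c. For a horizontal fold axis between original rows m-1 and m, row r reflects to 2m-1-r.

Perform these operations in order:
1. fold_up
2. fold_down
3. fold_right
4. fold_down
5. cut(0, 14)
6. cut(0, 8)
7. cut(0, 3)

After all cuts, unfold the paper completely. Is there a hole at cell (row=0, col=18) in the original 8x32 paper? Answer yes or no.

Op 1 fold_up: fold axis h@4; visible region now rows[0,4) x cols[0,32) = 4x32
Op 2 fold_down: fold axis h@2; visible region now rows[2,4) x cols[0,32) = 2x32
Op 3 fold_right: fold axis v@16; visible region now rows[2,4) x cols[16,32) = 2x16
Op 4 fold_down: fold axis h@3; visible region now rows[3,4) x cols[16,32) = 1x16
Op 5 cut(0, 14): punch at orig (3,30); cuts so far [(3, 30)]; region rows[3,4) x cols[16,32) = 1x16
Op 6 cut(0, 8): punch at orig (3,24); cuts so far [(3, 24), (3, 30)]; region rows[3,4) x cols[16,32) = 1x16
Op 7 cut(0, 3): punch at orig (3,19); cuts so far [(3, 19), (3, 24), (3, 30)]; region rows[3,4) x cols[16,32) = 1x16
Unfold 1 (reflect across h@3): 6 holes -> [(2, 19), (2, 24), (2, 30), (3, 19), (3, 24), (3, 30)]
Unfold 2 (reflect across v@16): 12 holes -> [(2, 1), (2, 7), (2, 12), (2, 19), (2, 24), (2, 30), (3, 1), (3, 7), (3, 12), (3, 19), (3, 24), (3, 30)]
Unfold 3 (reflect across h@2): 24 holes -> [(0, 1), (0, 7), (0, 12), (0, 19), (0, 24), (0, 30), (1, 1), (1, 7), (1, 12), (1, 19), (1, 24), (1, 30), (2, 1), (2, 7), (2, 12), (2, 19), (2, 24), (2, 30), (3, 1), (3, 7), (3, 12), (3, 19), (3, 24), (3, 30)]
Unfold 4 (reflect across h@4): 48 holes -> [(0, 1), (0, 7), (0, 12), (0, 19), (0, 24), (0, 30), (1, 1), (1, 7), (1, 12), (1, 19), (1, 24), (1, 30), (2, 1), (2, 7), (2, 12), (2, 19), (2, 24), (2, 30), (3, 1), (3, 7), (3, 12), (3, 19), (3, 24), (3, 30), (4, 1), (4, 7), (4, 12), (4, 19), (4, 24), (4, 30), (5, 1), (5, 7), (5, 12), (5, 19), (5, 24), (5, 30), (6, 1), (6, 7), (6, 12), (6, 19), (6, 24), (6, 30), (7, 1), (7, 7), (7, 12), (7, 19), (7, 24), (7, 30)]
Holes: [(0, 1), (0, 7), (0, 12), (0, 19), (0, 24), (0, 30), (1, 1), (1, 7), (1, 12), (1, 19), (1, 24), (1, 30), (2, 1), (2, 7), (2, 12), (2, 19), (2, 24), (2, 30), (3, 1), (3, 7), (3, 12), (3, 19), (3, 24), (3, 30), (4, 1), (4, 7), (4, 12), (4, 19), (4, 24), (4, 30), (5, 1), (5, 7), (5, 12), (5, 19), (5, 24), (5, 30), (6, 1), (6, 7), (6, 12), (6, 19), (6, 24), (6, 30), (7, 1), (7, 7), (7, 12), (7, 19), (7, 24), (7, 30)]

Answer: no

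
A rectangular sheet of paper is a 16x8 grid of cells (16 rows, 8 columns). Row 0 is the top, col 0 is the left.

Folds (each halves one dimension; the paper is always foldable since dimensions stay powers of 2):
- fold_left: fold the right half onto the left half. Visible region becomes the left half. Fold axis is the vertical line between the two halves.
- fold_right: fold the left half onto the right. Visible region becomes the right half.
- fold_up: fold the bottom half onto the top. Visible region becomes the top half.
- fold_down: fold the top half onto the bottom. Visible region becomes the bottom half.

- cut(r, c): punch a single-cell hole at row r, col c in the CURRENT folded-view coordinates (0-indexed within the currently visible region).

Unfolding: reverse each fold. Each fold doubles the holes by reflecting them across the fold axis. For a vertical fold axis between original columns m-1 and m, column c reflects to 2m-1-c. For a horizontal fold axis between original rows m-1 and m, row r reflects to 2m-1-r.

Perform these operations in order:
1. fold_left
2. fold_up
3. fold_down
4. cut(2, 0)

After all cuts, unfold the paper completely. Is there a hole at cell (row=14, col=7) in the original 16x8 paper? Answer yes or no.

Op 1 fold_left: fold axis v@4; visible region now rows[0,16) x cols[0,4) = 16x4
Op 2 fold_up: fold axis h@8; visible region now rows[0,8) x cols[0,4) = 8x4
Op 3 fold_down: fold axis h@4; visible region now rows[4,8) x cols[0,4) = 4x4
Op 4 cut(2, 0): punch at orig (6,0); cuts so far [(6, 0)]; region rows[4,8) x cols[0,4) = 4x4
Unfold 1 (reflect across h@4): 2 holes -> [(1, 0), (6, 0)]
Unfold 2 (reflect across h@8): 4 holes -> [(1, 0), (6, 0), (9, 0), (14, 0)]
Unfold 3 (reflect across v@4): 8 holes -> [(1, 0), (1, 7), (6, 0), (6, 7), (9, 0), (9, 7), (14, 0), (14, 7)]
Holes: [(1, 0), (1, 7), (6, 0), (6, 7), (9, 0), (9, 7), (14, 0), (14, 7)]

Answer: yes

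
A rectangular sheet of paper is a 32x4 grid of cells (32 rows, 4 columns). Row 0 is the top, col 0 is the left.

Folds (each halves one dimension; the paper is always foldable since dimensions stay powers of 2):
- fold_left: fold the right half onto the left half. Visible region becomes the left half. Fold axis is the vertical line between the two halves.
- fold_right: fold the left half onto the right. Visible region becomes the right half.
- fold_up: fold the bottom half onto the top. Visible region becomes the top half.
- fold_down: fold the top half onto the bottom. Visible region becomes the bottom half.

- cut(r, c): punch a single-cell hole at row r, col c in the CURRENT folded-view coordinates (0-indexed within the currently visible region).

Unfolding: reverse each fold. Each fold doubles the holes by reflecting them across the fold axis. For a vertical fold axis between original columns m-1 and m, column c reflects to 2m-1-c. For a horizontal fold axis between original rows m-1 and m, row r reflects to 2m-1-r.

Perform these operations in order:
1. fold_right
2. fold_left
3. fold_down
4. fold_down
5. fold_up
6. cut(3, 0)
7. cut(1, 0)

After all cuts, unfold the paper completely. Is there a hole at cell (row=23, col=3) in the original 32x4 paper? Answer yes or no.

Op 1 fold_right: fold axis v@2; visible region now rows[0,32) x cols[2,4) = 32x2
Op 2 fold_left: fold axis v@3; visible region now rows[0,32) x cols[2,3) = 32x1
Op 3 fold_down: fold axis h@16; visible region now rows[16,32) x cols[2,3) = 16x1
Op 4 fold_down: fold axis h@24; visible region now rows[24,32) x cols[2,3) = 8x1
Op 5 fold_up: fold axis h@28; visible region now rows[24,28) x cols[2,3) = 4x1
Op 6 cut(3, 0): punch at orig (27,2); cuts so far [(27, 2)]; region rows[24,28) x cols[2,3) = 4x1
Op 7 cut(1, 0): punch at orig (25,2); cuts so far [(25, 2), (27, 2)]; region rows[24,28) x cols[2,3) = 4x1
Unfold 1 (reflect across h@28): 4 holes -> [(25, 2), (27, 2), (28, 2), (30, 2)]
Unfold 2 (reflect across h@24): 8 holes -> [(17, 2), (19, 2), (20, 2), (22, 2), (25, 2), (27, 2), (28, 2), (30, 2)]
Unfold 3 (reflect across h@16): 16 holes -> [(1, 2), (3, 2), (4, 2), (6, 2), (9, 2), (11, 2), (12, 2), (14, 2), (17, 2), (19, 2), (20, 2), (22, 2), (25, 2), (27, 2), (28, 2), (30, 2)]
Unfold 4 (reflect across v@3): 32 holes -> [(1, 2), (1, 3), (3, 2), (3, 3), (4, 2), (4, 3), (6, 2), (6, 3), (9, 2), (9, 3), (11, 2), (11, 3), (12, 2), (12, 3), (14, 2), (14, 3), (17, 2), (17, 3), (19, 2), (19, 3), (20, 2), (20, 3), (22, 2), (22, 3), (25, 2), (25, 3), (27, 2), (27, 3), (28, 2), (28, 3), (30, 2), (30, 3)]
Unfold 5 (reflect across v@2): 64 holes -> [(1, 0), (1, 1), (1, 2), (1, 3), (3, 0), (3, 1), (3, 2), (3, 3), (4, 0), (4, 1), (4, 2), (4, 3), (6, 0), (6, 1), (6, 2), (6, 3), (9, 0), (9, 1), (9, 2), (9, 3), (11, 0), (11, 1), (11, 2), (11, 3), (12, 0), (12, 1), (12, 2), (12, 3), (14, 0), (14, 1), (14, 2), (14, 3), (17, 0), (17, 1), (17, 2), (17, 3), (19, 0), (19, 1), (19, 2), (19, 3), (20, 0), (20, 1), (20, 2), (20, 3), (22, 0), (22, 1), (22, 2), (22, 3), (25, 0), (25, 1), (25, 2), (25, 3), (27, 0), (27, 1), (27, 2), (27, 3), (28, 0), (28, 1), (28, 2), (28, 3), (30, 0), (30, 1), (30, 2), (30, 3)]
Holes: [(1, 0), (1, 1), (1, 2), (1, 3), (3, 0), (3, 1), (3, 2), (3, 3), (4, 0), (4, 1), (4, 2), (4, 3), (6, 0), (6, 1), (6, 2), (6, 3), (9, 0), (9, 1), (9, 2), (9, 3), (11, 0), (11, 1), (11, 2), (11, 3), (12, 0), (12, 1), (12, 2), (12, 3), (14, 0), (14, 1), (14, 2), (14, 3), (17, 0), (17, 1), (17, 2), (17, 3), (19, 0), (19, 1), (19, 2), (19, 3), (20, 0), (20, 1), (20, 2), (20, 3), (22, 0), (22, 1), (22, 2), (22, 3), (25, 0), (25, 1), (25, 2), (25, 3), (27, 0), (27, 1), (27, 2), (27, 3), (28, 0), (28, 1), (28, 2), (28, 3), (30, 0), (30, 1), (30, 2), (30, 3)]

Answer: no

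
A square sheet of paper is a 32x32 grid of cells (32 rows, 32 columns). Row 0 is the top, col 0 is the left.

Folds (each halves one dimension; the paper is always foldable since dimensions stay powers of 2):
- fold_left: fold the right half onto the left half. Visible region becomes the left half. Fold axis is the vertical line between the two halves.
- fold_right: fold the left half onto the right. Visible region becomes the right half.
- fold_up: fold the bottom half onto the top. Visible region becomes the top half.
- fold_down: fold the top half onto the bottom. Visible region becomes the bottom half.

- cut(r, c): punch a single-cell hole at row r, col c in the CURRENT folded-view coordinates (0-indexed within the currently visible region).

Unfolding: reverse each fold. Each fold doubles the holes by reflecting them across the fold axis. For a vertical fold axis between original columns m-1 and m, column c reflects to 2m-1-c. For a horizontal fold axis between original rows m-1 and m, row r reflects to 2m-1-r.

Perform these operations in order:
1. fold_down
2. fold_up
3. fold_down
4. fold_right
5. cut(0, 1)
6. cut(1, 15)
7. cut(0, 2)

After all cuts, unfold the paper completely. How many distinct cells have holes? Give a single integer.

Op 1 fold_down: fold axis h@16; visible region now rows[16,32) x cols[0,32) = 16x32
Op 2 fold_up: fold axis h@24; visible region now rows[16,24) x cols[0,32) = 8x32
Op 3 fold_down: fold axis h@20; visible region now rows[20,24) x cols[0,32) = 4x32
Op 4 fold_right: fold axis v@16; visible region now rows[20,24) x cols[16,32) = 4x16
Op 5 cut(0, 1): punch at orig (20,17); cuts so far [(20, 17)]; region rows[20,24) x cols[16,32) = 4x16
Op 6 cut(1, 15): punch at orig (21,31); cuts so far [(20, 17), (21, 31)]; region rows[20,24) x cols[16,32) = 4x16
Op 7 cut(0, 2): punch at orig (20,18); cuts so far [(20, 17), (20, 18), (21, 31)]; region rows[20,24) x cols[16,32) = 4x16
Unfold 1 (reflect across v@16): 6 holes -> [(20, 13), (20, 14), (20, 17), (20, 18), (21, 0), (21, 31)]
Unfold 2 (reflect across h@20): 12 holes -> [(18, 0), (18, 31), (19, 13), (19, 14), (19, 17), (19, 18), (20, 13), (20, 14), (20, 17), (20, 18), (21, 0), (21, 31)]
Unfold 3 (reflect across h@24): 24 holes -> [(18, 0), (18, 31), (19, 13), (19, 14), (19, 17), (19, 18), (20, 13), (20, 14), (20, 17), (20, 18), (21, 0), (21, 31), (26, 0), (26, 31), (27, 13), (27, 14), (27, 17), (27, 18), (28, 13), (28, 14), (28, 17), (28, 18), (29, 0), (29, 31)]
Unfold 4 (reflect across h@16): 48 holes -> [(2, 0), (2, 31), (3, 13), (3, 14), (3, 17), (3, 18), (4, 13), (4, 14), (4, 17), (4, 18), (5, 0), (5, 31), (10, 0), (10, 31), (11, 13), (11, 14), (11, 17), (11, 18), (12, 13), (12, 14), (12, 17), (12, 18), (13, 0), (13, 31), (18, 0), (18, 31), (19, 13), (19, 14), (19, 17), (19, 18), (20, 13), (20, 14), (20, 17), (20, 18), (21, 0), (21, 31), (26, 0), (26, 31), (27, 13), (27, 14), (27, 17), (27, 18), (28, 13), (28, 14), (28, 17), (28, 18), (29, 0), (29, 31)]

Answer: 48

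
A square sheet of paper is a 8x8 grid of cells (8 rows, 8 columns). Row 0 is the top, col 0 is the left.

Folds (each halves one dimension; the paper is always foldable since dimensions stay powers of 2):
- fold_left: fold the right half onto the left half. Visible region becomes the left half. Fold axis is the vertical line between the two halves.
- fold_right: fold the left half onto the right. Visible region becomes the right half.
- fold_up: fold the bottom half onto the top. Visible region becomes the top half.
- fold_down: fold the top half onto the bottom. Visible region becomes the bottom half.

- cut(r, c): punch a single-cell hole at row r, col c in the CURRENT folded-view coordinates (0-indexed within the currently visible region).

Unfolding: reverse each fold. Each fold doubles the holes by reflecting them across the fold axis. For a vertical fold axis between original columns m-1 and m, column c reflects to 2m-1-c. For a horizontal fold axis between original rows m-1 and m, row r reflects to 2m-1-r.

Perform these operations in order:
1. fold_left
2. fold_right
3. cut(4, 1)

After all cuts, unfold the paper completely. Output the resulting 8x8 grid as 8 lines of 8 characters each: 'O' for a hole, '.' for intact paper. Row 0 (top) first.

Answer: ........
........
........
........
O..OO..O
........
........
........

Derivation:
Op 1 fold_left: fold axis v@4; visible region now rows[0,8) x cols[0,4) = 8x4
Op 2 fold_right: fold axis v@2; visible region now rows[0,8) x cols[2,4) = 8x2
Op 3 cut(4, 1): punch at orig (4,3); cuts so far [(4, 3)]; region rows[0,8) x cols[2,4) = 8x2
Unfold 1 (reflect across v@2): 2 holes -> [(4, 0), (4, 3)]
Unfold 2 (reflect across v@4): 4 holes -> [(4, 0), (4, 3), (4, 4), (4, 7)]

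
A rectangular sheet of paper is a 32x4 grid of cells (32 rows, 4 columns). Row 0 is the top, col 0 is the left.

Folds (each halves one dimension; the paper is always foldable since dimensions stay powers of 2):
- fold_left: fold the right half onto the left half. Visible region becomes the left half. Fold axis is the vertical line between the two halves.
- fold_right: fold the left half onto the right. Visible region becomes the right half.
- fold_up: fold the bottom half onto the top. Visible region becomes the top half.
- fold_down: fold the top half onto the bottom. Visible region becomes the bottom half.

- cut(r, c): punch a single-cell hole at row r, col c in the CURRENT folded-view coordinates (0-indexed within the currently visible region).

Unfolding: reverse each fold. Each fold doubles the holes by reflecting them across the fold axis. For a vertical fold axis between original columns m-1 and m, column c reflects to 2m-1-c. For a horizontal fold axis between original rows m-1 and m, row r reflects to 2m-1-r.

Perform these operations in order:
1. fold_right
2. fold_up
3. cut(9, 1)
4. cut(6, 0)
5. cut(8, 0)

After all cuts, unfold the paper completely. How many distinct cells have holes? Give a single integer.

Op 1 fold_right: fold axis v@2; visible region now rows[0,32) x cols[2,4) = 32x2
Op 2 fold_up: fold axis h@16; visible region now rows[0,16) x cols[2,4) = 16x2
Op 3 cut(9, 1): punch at orig (9,3); cuts so far [(9, 3)]; region rows[0,16) x cols[2,4) = 16x2
Op 4 cut(6, 0): punch at orig (6,2); cuts so far [(6, 2), (9, 3)]; region rows[0,16) x cols[2,4) = 16x2
Op 5 cut(8, 0): punch at orig (8,2); cuts so far [(6, 2), (8, 2), (9, 3)]; region rows[0,16) x cols[2,4) = 16x2
Unfold 1 (reflect across h@16): 6 holes -> [(6, 2), (8, 2), (9, 3), (22, 3), (23, 2), (25, 2)]
Unfold 2 (reflect across v@2): 12 holes -> [(6, 1), (6, 2), (8, 1), (8, 2), (9, 0), (9, 3), (22, 0), (22, 3), (23, 1), (23, 2), (25, 1), (25, 2)]

Answer: 12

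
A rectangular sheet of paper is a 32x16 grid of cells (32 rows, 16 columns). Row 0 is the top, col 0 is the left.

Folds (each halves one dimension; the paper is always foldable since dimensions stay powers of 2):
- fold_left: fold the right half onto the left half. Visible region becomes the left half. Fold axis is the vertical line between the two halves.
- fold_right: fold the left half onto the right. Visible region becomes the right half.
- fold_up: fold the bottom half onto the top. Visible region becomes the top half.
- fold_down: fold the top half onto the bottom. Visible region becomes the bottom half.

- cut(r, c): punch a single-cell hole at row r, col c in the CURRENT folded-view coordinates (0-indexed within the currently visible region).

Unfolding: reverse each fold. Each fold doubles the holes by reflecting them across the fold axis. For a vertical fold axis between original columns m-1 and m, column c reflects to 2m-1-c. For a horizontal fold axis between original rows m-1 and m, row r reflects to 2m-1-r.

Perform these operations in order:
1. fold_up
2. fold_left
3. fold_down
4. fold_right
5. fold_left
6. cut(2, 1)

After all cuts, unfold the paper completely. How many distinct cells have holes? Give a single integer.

Answer: 32

Derivation:
Op 1 fold_up: fold axis h@16; visible region now rows[0,16) x cols[0,16) = 16x16
Op 2 fold_left: fold axis v@8; visible region now rows[0,16) x cols[0,8) = 16x8
Op 3 fold_down: fold axis h@8; visible region now rows[8,16) x cols[0,8) = 8x8
Op 4 fold_right: fold axis v@4; visible region now rows[8,16) x cols[4,8) = 8x4
Op 5 fold_left: fold axis v@6; visible region now rows[8,16) x cols[4,6) = 8x2
Op 6 cut(2, 1): punch at orig (10,5); cuts so far [(10, 5)]; region rows[8,16) x cols[4,6) = 8x2
Unfold 1 (reflect across v@6): 2 holes -> [(10, 5), (10, 6)]
Unfold 2 (reflect across v@4): 4 holes -> [(10, 1), (10, 2), (10, 5), (10, 6)]
Unfold 3 (reflect across h@8): 8 holes -> [(5, 1), (5, 2), (5, 5), (5, 6), (10, 1), (10, 2), (10, 5), (10, 6)]
Unfold 4 (reflect across v@8): 16 holes -> [(5, 1), (5, 2), (5, 5), (5, 6), (5, 9), (5, 10), (5, 13), (5, 14), (10, 1), (10, 2), (10, 5), (10, 6), (10, 9), (10, 10), (10, 13), (10, 14)]
Unfold 5 (reflect across h@16): 32 holes -> [(5, 1), (5, 2), (5, 5), (5, 6), (5, 9), (5, 10), (5, 13), (5, 14), (10, 1), (10, 2), (10, 5), (10, 6), (10, 9), (10, 10), (10, 13), (10, 14), (21, 1), (21, 2), (21, 5), (21, 6), (21, 9), (21, 10), (21, 13), (21, 14), (26, 1), (26, 2), (26, 5), (26, 6), (26, 9), (26, 10), (26, 13), (26, 14)]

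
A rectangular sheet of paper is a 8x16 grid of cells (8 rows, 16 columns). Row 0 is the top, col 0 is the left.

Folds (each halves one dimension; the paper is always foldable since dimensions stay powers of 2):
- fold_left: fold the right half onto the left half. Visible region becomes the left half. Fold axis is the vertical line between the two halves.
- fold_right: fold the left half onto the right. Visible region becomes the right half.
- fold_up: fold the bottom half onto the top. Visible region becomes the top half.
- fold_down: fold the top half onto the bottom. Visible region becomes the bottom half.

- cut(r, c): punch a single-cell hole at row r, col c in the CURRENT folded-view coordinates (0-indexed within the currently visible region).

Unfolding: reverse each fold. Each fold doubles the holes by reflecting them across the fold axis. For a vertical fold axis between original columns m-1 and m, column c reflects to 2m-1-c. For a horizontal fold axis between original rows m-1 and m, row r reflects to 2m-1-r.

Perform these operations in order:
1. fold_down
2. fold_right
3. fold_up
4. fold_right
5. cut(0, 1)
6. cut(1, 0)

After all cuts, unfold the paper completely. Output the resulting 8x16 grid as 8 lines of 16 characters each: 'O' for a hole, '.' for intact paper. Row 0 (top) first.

Op 1 fold_down: fold axis h@4; visible region now rows[4,8) x cols[0,16) = 4x16
Op 2 fold_right: fold axis v@8; visible region now rows[4,8) x cols[8,16) = 4x8
Op 3 fold_up: fold axis h@6; visible region now rows[4,6) x cols[8,16) = 2x8
Op 4 fold_right: fold axis v@12; visible region now rows[4,6) x cols[12,16) = 2x4
Op 5 cut(0, 1): punch at orig (4,13); cuts so far [(4, 13)]; region rows[4,6) x cols[12,16) = 2x4
Op 6 cut(1, 0): punch at orig (5,12); cuts so far [(4, 13), (5, 12)]; region rows[4,6) x cols[12,16) = 2x4
Unfold 1 (reflect across v@12): 4 holes -> [(4, 10), (4, 13), (5, 11), (5, 12)]
Unfold 2 (reflect across h@6): 8 holes -> [(4, 10), (4, 13), (5, 11), (5, 12), (6, 11), (6, 12), (7, 10), (7, 13)]
Unfold 3 (reflect across v@8): 16 holes -> [(4, 2), (4, 5), (4, 10), (4, 13), (5, 3), (5, 4), (5, 11), (5, 12), (6, 3), (6, 4), (6, 11), (6, 12), (7, 2), (7, 5), (7, 10), (7, 13)]
Unfold 4 (reflect across h@4): 32 holes -> [(0, 2), (0, 5), (0, 10), (0, 13), (1, 3), (1, 4), (1, 11), (1, 12), (2, 3), (2, 4), (2, 11), (2, 12), (3, 2), (3, 5), (3, 10), (3, 13), (4, 2), (4, 5), (4, 10), (4, 13), (5, 3), (5, 4), (5, 11), (5, 12), (6, 3), (6, 4), (6, 11), (6, 12), (7, 2), (7, 5), (7, 10), (7, 13)]

Answer: ..O..O....O..O..
...OO......OO...
...OO......OO...
..O..O....O..O..
..O..O....O..O..
...OO......OO...
...OO......OO...
..O..O....O..O..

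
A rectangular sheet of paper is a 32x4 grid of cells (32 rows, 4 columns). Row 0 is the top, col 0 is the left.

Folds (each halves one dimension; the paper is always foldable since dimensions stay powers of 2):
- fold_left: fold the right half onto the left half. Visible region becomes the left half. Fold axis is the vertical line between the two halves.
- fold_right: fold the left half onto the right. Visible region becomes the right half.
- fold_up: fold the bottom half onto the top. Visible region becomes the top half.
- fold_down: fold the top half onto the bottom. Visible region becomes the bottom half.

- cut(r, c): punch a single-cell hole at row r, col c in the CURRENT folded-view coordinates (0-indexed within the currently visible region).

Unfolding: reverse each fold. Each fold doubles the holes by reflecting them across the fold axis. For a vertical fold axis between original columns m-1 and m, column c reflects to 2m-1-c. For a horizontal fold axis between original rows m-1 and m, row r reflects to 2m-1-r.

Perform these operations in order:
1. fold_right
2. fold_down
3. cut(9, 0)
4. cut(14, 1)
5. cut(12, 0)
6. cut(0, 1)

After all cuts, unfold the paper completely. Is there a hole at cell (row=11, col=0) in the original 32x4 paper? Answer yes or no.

Answer: no

Derivation:
Op 1 fold_right: fold axis v@2; visible region now rows[0,32) x cols[2,4) = 32x2
Op 2 fold_down: fold axis h@16; visible region now rows[16,32) x cols[2,4) = 16x2
Op 3 cut(9, 0): punch at orig (25,2); cuts so far [(25, 2)]; region rows[16,32) x cols[2,4) = 16x2
Op 4 cut(14, 1): punch at orig (30,3); cuts so far [(25, 2), (30, 3)]; region rows[16,32) x cols[2,4) = 16x2
Op 5 cut(12, 0): punch at orig (28,2); cuts so far [(25, 2), (28, 2), (30, 3)]; region rows[16,32) x cols[2,4) = 16x2
Op 6 cut(0, 1): punch at orig (16,3); cuts so far [(16, 3), (25, 2), (28, 2), (30, 3)]; region rows[16,32) x cols[2,4) = 16x2
Unfold 1 (reflect across h@16): 8 holes -> [(1, 3), (3, 2), (6, 2), (15, 3), (16, 3), (25, 2), (28, 2), (30, 3)]
Unfold 2 (reflect across v@2): 16 holes -> [(1, 0), (1, 3), (3, 1), (3, 2), (6, 1), (6, 2), (15, 0), (15, 3), (16, 0), (16, 3), (25, 1), (25, 2), (28, 1), (28, 2), (30, 0), (30, 3)]
Holes: [(1, 0), (1, 3), (3, 1), (3, 2), (6, 1), (6, 2), (15, 0), (15, 3), (16, 0), (16, 3), (25, 1), (25, 2), (28, 1), (28, 2), (30, 0), (30, 3)]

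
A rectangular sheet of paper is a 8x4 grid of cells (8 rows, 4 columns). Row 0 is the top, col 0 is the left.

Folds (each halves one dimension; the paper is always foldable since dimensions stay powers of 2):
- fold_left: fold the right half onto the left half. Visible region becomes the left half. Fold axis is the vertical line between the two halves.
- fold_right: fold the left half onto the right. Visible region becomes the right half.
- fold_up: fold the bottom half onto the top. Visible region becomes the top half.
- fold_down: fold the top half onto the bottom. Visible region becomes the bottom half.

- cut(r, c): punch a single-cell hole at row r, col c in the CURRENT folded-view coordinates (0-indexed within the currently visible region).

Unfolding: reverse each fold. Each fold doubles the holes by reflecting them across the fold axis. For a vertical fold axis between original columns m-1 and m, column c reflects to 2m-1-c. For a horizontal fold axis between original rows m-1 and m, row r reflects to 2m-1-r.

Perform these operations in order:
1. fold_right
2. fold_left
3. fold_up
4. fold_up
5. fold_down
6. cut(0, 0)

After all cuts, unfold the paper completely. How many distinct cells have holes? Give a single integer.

Op 1 fold_right: fold axis v@2; visible region now rows[0,8) x cols[2,4) = 8x2
Op 2 fold_left: fold axis v@3; visible region now rows[0,8) x cols[2,3) = 8x1
Op 3 fold_up: fold axis h@4; visible region now rows[0,4) x cols[2,3) = 4x1
Op 4 fold_up: fold axis h@2; visible region now rows[0,2) x cols[2,3) = 2x1
Op 5 fold_down: fold axis h@1; visible region now rows[1,2) x cols[2,3) = 1x1
Op 6 cut(0, 0): punch at orig (1,2); cuts so far [(1, 2)]; region rows[1,2) x cols[2,3) = 1x1
Unfold 1 (reflect across h@1): 2 holes -> [(0, 2), (1, 2)]
Unfold 2 (reflect across h@2): 4 holes -> [(0, 2), (1, 2), (2, 2), (3, 2)]
Unfold 3 (reflect across h@4): 8 holes -> [(0, 2), (1, 2), (2, 2), (3, 2), (4, 2), (5, 2), (6, 2), (7, 2)]
Unfold 4 (reflect across v@3): 16 holes -> [(0, 2), (0, 3), (1, 2), (1, 3), (2, 2), (2, 3), (3, 2), (3, 3), (4, 2), (4, 3), (5, 2), (5, 3), (6, 2), (6, 3), (7, 2), (7, 3)]
Unfold 5 (reflect across v@2): 32 holes -> [(0, 0), (0, 1), (0, 2), (0, 3), (1, 0), (1, 1), (1, 2), (1, 3), (2, 0), (2, 1), (2, 2), (2, 3), (3, 0), (3, 1), (3, 2), (3, 3), (4, 0), (4, 1), (4, 2), (4, 3), (5, 0), (5, 1), (5, 2), (5, 3), (6, 0), (6, 1), (6, 2), (6, 3), (7, 0), (7, 1), (7, 2), (7, 3)]

Answer: 32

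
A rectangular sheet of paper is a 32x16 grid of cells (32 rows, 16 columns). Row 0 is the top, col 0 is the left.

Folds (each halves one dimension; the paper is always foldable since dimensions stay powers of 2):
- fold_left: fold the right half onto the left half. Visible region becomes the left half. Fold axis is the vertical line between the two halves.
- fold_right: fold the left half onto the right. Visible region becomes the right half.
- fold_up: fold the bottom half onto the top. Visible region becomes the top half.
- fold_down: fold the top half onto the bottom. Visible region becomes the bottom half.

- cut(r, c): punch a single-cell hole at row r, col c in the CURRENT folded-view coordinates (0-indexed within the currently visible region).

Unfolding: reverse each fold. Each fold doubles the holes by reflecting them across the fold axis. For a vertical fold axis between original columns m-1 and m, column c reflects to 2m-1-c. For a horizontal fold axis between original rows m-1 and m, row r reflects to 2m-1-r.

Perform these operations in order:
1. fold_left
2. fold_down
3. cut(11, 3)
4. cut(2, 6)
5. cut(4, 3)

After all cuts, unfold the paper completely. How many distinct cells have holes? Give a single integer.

Op 1 fold_left: fold axis v@8; visible region now rows[0,32) x cols[0,8) = 32x8
Op 2 fold_down: fold axis h@16; visible region now rows[16,32) x cols[0,8) = 16x8
Op 3 cut(11, 3): punch at orig (27,3); cuts so far [(27, 3)]; region rows[16,32) x cols[0,8) = 16x8
Op 4 cut(2, 6): punch at orig (18,6); cuts so far [(18, 6), (27, 3)]; region rows[16,32) x cols[0,8) = 16x8
Op 5 cut(4, 3): punch at orig (20,3); cuts so far [(18, 6), (20, 3), (27, 3)]; region rows[16,32) x cols[0,8) = 16x8
Unfold 1 (reflect across h@16): 6 holes -> [(4, 3), (11, 3), (13, 6), (18, 6), (20, 3), (27, 3)]
Unfold 2 (reflect across v@8): 12 holes -> [(4, 3), (4, 12), (11, 3), (11, 12), (13, 6), (13, 9), (18, 6), (18, 9), (20, 3), (20, 12), (27, 3), (27, 12)]

Answer: 12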